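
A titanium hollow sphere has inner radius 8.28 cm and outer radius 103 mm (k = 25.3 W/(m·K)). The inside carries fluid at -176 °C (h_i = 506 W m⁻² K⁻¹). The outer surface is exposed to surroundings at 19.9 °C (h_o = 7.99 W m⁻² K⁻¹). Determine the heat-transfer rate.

Q = 202 W

Series thermal resistances, inner to outer:
  R_conv,in = 1/(4πr²h) = 1/(4π·0.0828²·506) = 0.02294 K/W
  R_titanium = (1/0.0828 − 1/0.103)/(4πk) = 2.369/(4π·25.3) = 0.007450 K/W
  R_conv,out = 1/(4πr²h) = 1/(4π·0.103²·7.99) = 0.9388 K/W
ΣR = 0.02294 + 0.007450 + 0.9388 = 0.9692 K/W
Q = ΔT/ΣR = (-176 °C − 19.9 °C)/0.9692 = -202 W
(Negative Q ⇒ heat flows inward; heat gain = 202 W.)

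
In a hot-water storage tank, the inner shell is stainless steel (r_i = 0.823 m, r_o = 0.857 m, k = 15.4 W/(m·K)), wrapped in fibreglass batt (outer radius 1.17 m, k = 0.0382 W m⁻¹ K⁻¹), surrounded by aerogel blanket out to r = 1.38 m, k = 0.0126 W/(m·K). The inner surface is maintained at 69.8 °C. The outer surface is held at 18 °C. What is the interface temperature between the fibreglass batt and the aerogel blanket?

T = 46.9 °C

Series thermal resistances, inner to outer:
  R_stainless steel = (1/0.823 − 1/0.857)/(4πk) = 0.04821/(4π·15.4) = 2.491×10^-4 K/W
  R_fibreglass batt = (1/0.857 − 1/1.17)/(4πk) = 0.3122/(4π·0.0382) = 0.6503 K/W
  R_aerogel blanket = (1/1.17 − 1/1.38)/(4πk) = 0.1301/(4π·0.0126) = 0.8214 K/W
ΣR = 2.491×10^-4 + 0.6503 + 0.8214 = 1.472 K/W
Q = ΔT/ΣR = (69.8 °C − 18 °C)/1.472 = 35.19 W
From the inner boundary to the fibreglass batt/aerogel blanket interface, ΣR_partial = 0.6505 K/W.
T_interface = T_in − Q·ΣR_partial = 69.8 °C − (35.19)(0.6505) = 46.9 °C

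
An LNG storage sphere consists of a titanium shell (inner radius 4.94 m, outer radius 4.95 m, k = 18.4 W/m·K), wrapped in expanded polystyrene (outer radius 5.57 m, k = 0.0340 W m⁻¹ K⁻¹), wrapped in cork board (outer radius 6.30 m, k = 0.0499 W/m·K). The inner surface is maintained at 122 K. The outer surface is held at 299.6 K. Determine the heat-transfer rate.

Q = 2.07 kW

Treat each layer as a resistance in series:
  R_titanium = (1/4.94 − 1/4.95)/(4πk) = 4.089×10^-4/(4π·18.4) = 1.769×10^-6 K/W
  R_expanded polystyrene = (1/4.95 − 1/5.57)/(4πk) = 0.02249/(4π·0.0340) = 0.05263 K/W
  R_cork board = (1/5.57 − 1/6.30)/(4πk) = 0.02080/(4π·0.0499) = 0.03318 K/W
ΣR = 1.769×10^-6 + 0.05263 + 0.03318 = 0.08581 K/W
Q = ΔT/ΣR = (122 K − 299.6 K)/0.08581 = -2070 W
(Negative Q ⇒ heat flows inward; heat gain = 2070 W.)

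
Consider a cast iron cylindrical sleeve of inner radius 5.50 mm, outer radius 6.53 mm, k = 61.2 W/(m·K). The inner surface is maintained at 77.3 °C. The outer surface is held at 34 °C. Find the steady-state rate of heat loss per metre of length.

Q' = 97000 W/m

Q' = 2πk·ΔT/ln(r₂/r₁) = 2π × 61.2 × 43.3 / ln(0.00653/0.00550) = 97000 W/m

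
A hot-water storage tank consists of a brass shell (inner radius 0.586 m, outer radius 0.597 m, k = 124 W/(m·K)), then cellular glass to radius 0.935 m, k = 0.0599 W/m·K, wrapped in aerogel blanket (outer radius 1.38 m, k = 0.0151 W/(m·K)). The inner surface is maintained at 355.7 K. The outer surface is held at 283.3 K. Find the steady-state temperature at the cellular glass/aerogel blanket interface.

T = 333.5 K

Resistance network (inner→outer):
  R_brass = (1/0.586 − 1/0.597)/(4πk) = 0.03144/(4π·124) = 2.018×10^-5 K/W
  R_cellular glass = (1/0.597 − 1/0.935)/(4πk) = 0.6055/(4π·0.0599) = 0.8044 K/W
  R_aerogel blanket = (1/0.935 − 1/1.38)/(4πk) = 0.3449/(4π·0.0151) = 1.818 K/W
ΣR = 2.018×10^-5 + 0.8044 + 1.818 = 2.622 K/W
Q = ΔT/ΣR = (355.7 K − 283.3 K)/2.622 = 27.61 W
From the inner boundary to the cellular glass/aerogel blanket interface, ΣR_partial = 0.8044 K/W.
T_interface = T_in − Q·ΣR_partial = 355.7 K − (27.61)(0.8044) = 333.5 K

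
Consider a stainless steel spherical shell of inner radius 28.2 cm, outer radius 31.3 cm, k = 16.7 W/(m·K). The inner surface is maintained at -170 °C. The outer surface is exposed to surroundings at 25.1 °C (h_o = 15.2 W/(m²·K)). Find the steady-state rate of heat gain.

Q = 3540 W

Treat each layer as a resistance in series:
  R_stainless steel = (1/0.282 − 1/0.313)/(4πk) = 0.3512/(4π·16.7) = 0.001674 K/W
  R_conv,out = 1/(4πr²h) = 1/(4π·0.313²·15.2) = 0.05344 K/W
ΣR = 0.001674 + 0.05344 = 0.05511 K/W
Q = ΔT/ΣR = (-170 °C − 25.1 °C)/0.05511 = -3540 W
(Negative Q ⇒ heat flows inward; heat gain = 3540 W.)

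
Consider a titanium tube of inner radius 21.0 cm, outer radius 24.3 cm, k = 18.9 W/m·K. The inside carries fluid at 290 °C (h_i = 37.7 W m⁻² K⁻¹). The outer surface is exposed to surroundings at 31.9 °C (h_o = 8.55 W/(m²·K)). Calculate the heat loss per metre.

Q' = 2.64 kW/m

Resistance network (inner→outer):
  R'_conv,in = 1/(2πr h) = 1/(2π·0.210·37.7) = 0.02010 m·K/W
  R'_titanium = ln(0.243/0.210)/(2πk) = 0.1460/(2π·18.9) = 0.001229 m·K/W
  R'_conv,out = 1/(2πr h) = 1/(2π·0.243·8.55) = 0.07660 m·K/W
ΣR = 0.02010 + 0.001229 + 0.07660 = 0.09793 m·K/W
Q' = ΔT/ΣR = (290 °C − 31.9 °C)/0.09793 = 2640 W/m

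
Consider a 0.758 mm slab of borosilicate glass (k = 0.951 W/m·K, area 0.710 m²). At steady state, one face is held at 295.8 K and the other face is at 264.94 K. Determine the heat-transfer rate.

Q = 27.5 kW

Q = kA·ΔT/L = 0.951 × 0.710 × |295.8 K − 264.94 K| / 7.58×10^-4 = 27500 W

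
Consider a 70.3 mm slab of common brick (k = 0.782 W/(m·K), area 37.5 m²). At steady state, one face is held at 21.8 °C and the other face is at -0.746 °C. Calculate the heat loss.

Q = kA·ΔT/L = 0.782 × 37.5 × |21.8 °C − -0.746 °C| / 0.0703 = 9400 W

Q = 9400 W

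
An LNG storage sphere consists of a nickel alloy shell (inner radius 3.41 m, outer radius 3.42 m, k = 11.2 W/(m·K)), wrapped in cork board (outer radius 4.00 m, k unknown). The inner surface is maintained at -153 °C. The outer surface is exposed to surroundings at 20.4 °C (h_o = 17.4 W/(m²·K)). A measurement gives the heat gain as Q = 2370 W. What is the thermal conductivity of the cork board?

k = 0.0463 W/m·K

ΣR = ΔT/Q = |-153 − 20.4|/2370 = 0.07316 K/W
Known resistances:
  R_nickel alloy = (1/3.41 − 1/3.42)/(4πk) = 8.575×10^-4/(4π·11.2) = 6.092×10^-6 K/W
  R_conv,out = 1/(4πr²h) = 1/(4π·4.00²·17.4) = 2.858×10^-4 K/W
R_cork board = ΣR − ΣR_known = 0.07316 − 2.919×10^-4 = 0.07287 K/W
(1/r₁−1/r₂)/(4πk) = 0.07287 ⇒ k = 0.04240/(4π·0.07287) = 0.0463 W/m·K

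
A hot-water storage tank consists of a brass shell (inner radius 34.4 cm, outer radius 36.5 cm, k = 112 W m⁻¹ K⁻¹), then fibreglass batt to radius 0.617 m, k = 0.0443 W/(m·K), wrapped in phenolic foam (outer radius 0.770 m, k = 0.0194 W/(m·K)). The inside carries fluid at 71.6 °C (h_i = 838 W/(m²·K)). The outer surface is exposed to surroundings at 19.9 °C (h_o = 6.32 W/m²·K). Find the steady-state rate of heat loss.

Treat each layer as a resistance in series:
  R_conv,in = 1/(4πr²h) = 1/(4π·0.344²·838) = 8.025×10^-4 K/W
  R_brass = (1/0.344 − 1/0.365)/(4πk) = 0.1673/(4π·112) = 1.188×10^-4 K/W
  R_fibreglass batt = (1/0.365 − 1/0.617)/(4πk) = 1.119/(4π·0.0443) = 2.010 K/W
  R_phenolic foam = (1/0.617 − 1/0.770)/(4πk) = 0.3220/(4π·0.0194) = 1.321 K/W
  R_conv,out = 1/(4πr²h) = 1/(4π·0.770²·6.32) = 0.02124 K/W
ΣR = 8.025×10^-4 + 1.188×10^-4 + 2.010 + 1.321 + 0.02124 = 3.353 K/W
Q = ΔT/ΣR = (71.6 °C − 19.9 °C)/3.353 = 15.4 W

Q = 15.4 W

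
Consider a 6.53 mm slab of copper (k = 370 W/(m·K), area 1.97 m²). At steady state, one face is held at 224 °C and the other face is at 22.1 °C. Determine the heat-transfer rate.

Q = 22500 kW

Q = kA·ΔT/L = 370 × 1.97 × |224 °C − 22.1 °C| / 0.00653 = 2.25×10^7 W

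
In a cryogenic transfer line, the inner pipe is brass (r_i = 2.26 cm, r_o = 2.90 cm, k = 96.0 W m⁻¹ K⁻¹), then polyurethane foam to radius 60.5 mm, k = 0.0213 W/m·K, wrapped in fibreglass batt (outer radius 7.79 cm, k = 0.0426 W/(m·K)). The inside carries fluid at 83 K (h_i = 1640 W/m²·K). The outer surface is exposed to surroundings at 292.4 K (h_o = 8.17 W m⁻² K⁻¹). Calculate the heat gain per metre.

Resistance network (inner→outer):
  R'_conv,in = 1/(2πr h) = 1/(2π·0.0226·1640) = 0.004294 m·K/W
  R'_brass = ln(0.0290/0.0226)/(2πk) = 0.2493/(2π·96.0) = 4.134×10^-4 m·K/W
  R'_polyurethane foam = ln(0.0605/0.0290)/(2πk) = 0.7353/(2π·0.0213) = 5.495 m·K/W
  R'_fibreglass batt = ln(0.0779/0.0605)/(2πk) = 0.2528/(2π·0.0426) = 0.9444 m·K/W
  R'_conv,out = 1/(2πr h) = 1/(2π·0.0779·8.17) = 0.2501 m·K/W
ΣR = 0.004294 + 4.134×10^-4 + 5.495 + 0.9444 + 0.2501 = 6.694 m·K/W
Q' = ΔT/ΣR = (83 K − 292.4 K)/6.694 = -31.3 W/m
(Negative Q' ⇒ heat flows inward; heat gain = 31.3 W/m.)

Q' = 31.3 W/m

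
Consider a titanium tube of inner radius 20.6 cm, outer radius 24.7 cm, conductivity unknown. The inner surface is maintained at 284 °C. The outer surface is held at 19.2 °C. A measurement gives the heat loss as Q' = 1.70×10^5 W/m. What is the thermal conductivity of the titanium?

k = 18.5 W/m·K

ΣR = ΔT/Q' = |284 − 19.2|/1.70×10^5 = 0.001558 m·K/W
ln(r₂/r₁)/(2πk) = 0.001558 ⇒ k = 0.1815/(2π·0.001558) = 18.5 W/m·K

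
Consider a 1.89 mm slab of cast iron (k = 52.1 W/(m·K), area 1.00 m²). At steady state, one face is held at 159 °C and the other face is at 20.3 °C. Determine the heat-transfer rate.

Q = kA·ΔT/L = 52.1 × 1.00 × |159 °C − 20.3 °C| / 0.00189 = 3.82×10^6 W

Q = 3.82×10^6 W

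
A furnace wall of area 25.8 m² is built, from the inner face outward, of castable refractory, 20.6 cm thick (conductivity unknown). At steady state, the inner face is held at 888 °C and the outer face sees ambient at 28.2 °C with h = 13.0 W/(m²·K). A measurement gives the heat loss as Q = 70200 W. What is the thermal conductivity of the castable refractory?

k = 0.862 W/m·K

ΣR = ΔT/Q = |888 − 28.2|/70200 = 0.01225 K/W
Known resistances:
  R_conv,out = 1/(hA) = 1/(13.0·25.8) = 0.002982 K/W
R_castable refractory = ΣR − ΣR_known = 0.01225 − 0.002982 = 0.009268 K/W
L/(kA) = 0.009268 ⇒ k = 0.206/(0.009268·25.8) = 0.862 W/m·K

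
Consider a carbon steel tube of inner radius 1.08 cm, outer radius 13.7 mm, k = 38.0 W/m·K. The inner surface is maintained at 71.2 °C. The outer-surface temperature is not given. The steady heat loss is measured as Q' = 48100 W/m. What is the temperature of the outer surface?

Sum the resistances:
  R'_carbon steel = ln(0.0137/0.0108)/(2πk) = 0.2378/(2π·38.0) = 9.962×10^-4 m·K/W
ΣR = 9.962×10^-4 m·K/W
ΔT = Q'·ΣR = 48100 × 9.962×10^-4 = 47.92 K
Heat flows outward, so T_out = T_in − ΔT = 71.2 − 47.92 = 23.3 °C

T_out = 23.3 °C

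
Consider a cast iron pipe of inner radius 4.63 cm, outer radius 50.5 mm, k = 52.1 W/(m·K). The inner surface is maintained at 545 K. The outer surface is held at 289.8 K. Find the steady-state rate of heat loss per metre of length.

Q' = 2πk·ΔT/ln(r₂/r₁) = 2π × 52.1 × 255.2 / ln(0.0505/0.0463) = 9.62×10^5 W/m

Q' = 9.62×10^5 W/m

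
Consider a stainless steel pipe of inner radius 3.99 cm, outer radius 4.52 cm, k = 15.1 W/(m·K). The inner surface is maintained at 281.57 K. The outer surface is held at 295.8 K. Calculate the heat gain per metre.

Q' = 2πk·ΔT/ln(r₂/r₁) = 2π × 15.1 × 14.23 / ln(0.0452/0.0399) = 10800 W/m

Q' = 10.8 kW/m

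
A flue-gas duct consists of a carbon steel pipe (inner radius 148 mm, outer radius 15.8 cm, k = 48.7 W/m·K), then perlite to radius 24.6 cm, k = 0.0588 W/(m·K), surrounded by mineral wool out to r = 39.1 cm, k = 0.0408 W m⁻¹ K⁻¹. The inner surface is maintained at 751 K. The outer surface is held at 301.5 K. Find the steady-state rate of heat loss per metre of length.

Q' = 150 W/m

Treat each layer as a resistance in series:
  R'_carbon steel = ln(0.158/0.148)/(2πk) = 0.06538/(2π·48.7) = 2.137×10^-4 m·K/W
  R'_perlite = ln(0.246/0.158)/(2πk) = 0.4427/(2π·0.0588) = 1.198 m·K/W
  R'_mineral wool = ln(0.391/0.246)/(2πk) = 0.4634/(2π·0.0408) = 1.808 m·K/W
ΣR = 2.137×10^-4 + 1.198 + 1.808 = 3.006 m·K/W
Q' = ΔT/ΣR = (751 K − 301.5 K)/3.006 = 150 W/m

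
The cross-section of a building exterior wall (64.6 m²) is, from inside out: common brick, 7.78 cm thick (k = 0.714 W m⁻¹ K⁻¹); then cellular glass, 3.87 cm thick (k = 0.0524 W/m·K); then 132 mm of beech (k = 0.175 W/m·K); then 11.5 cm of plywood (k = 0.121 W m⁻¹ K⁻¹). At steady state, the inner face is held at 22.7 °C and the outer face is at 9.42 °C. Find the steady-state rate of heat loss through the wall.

Q = 336 W

Treat each layer as a resistance in series:
  R_common brick = L/(kA) = 0.0778/(0.714·64.6) = 0.001687 K/W
  R_cellular glass = L/(kA) = 0.0387/(0.0524·64.6) = 0.01143 K/W
  R_beech = L/(kA) = 0.132/(0.175·64.6) = 0.01168 K/W
  R_plywood = L/(kA) = 0.115/(0.121·64.6) = 0.01471 K/W
ΣR = 0.001687 + 0.01143 + 0.01168 + 0.01471 = 0.03951 K/W
Q = ΔT/ΣR = (22.7 °C − 9.42 °C)/0.03951 = 336 W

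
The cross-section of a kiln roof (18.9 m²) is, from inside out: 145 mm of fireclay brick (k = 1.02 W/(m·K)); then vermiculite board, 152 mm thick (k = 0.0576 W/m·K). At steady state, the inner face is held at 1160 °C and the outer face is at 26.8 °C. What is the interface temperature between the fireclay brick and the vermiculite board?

Treat each layer as a resistance in series:
  R_fireclay brick = L/(kA) = 0.145/(1.02·18.9) = 0.007522 K/W
  R_vermiculite board = L/(kA) = 0.152/(0.0576·18.9) = 0.1396 K/W
ΣR = 0.007522 + 0.1396 = 0.1471 K/W
Q = ΔT/ΣR = (1160 °C − 26.8 °C)/0.1471 = 7704 W
From the inner boundary to the fireclay brick/vermiculite board interface, ΣR_partial = 0.007522 K/W.
T_interface = T_in − Q·ΣR_partial = 1160 °C − (7704)(0.007522) = 1102 °C

T = 1102 °C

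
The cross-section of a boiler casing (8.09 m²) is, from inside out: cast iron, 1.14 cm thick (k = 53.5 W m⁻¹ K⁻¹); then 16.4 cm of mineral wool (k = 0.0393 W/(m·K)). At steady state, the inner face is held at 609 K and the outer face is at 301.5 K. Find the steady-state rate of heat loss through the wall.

Q = 596 W

Treat each layer as a resistance in series:
  R_cast iron = L/(kA) = 0.0114/(53.5·8.09) = 2.634×10^-5 K/W
  R_mineral wool = L/(kA) = 0.164/(0.0393·8.09) = 0.5158 K/W
ΣR = 2.634×10^-5 + 0.5158 = 0.5158 K/W
Q = ΔT/ΣR = (609 K − 301.5 K)/0.5158 = 596 W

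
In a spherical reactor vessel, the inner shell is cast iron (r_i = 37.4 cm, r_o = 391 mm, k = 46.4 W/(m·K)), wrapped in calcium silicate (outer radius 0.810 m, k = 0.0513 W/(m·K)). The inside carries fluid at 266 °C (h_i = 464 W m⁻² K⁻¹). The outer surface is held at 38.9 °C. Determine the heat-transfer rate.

Q = 111 W

Resistance network (inner→outer):
  R_conv,in = 1/(4πr²h) = 1/(4π·0.374²·464) = 0.001226 K/W
  R_cast iron = (1/0.374 − 1/0.391)/(4πk) = 0.1163/(4π·46.4) = 1.994×10^-4 K/W
  R_calcium silicate = (1/0.391 − 1/0.810)/(4πk) = 1.323/(4π·0.0513) = 2.052 K/W
ΣR = 0.001226 + 1.994×10^-4 + 2.052 = 2.053 K/W
Q = ΔT/ΣR = (266 °C − 38.9 °C)/2.053 = 111 W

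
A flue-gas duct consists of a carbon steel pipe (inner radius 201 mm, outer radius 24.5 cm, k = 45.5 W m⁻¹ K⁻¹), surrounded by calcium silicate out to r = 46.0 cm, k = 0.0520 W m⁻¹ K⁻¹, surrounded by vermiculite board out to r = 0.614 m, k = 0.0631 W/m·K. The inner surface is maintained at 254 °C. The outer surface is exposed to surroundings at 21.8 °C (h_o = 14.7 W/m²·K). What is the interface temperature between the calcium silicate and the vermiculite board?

T = 86.6 °C

Treat each layer as a resistance in series:
  R'_carbon steel = ln(0.245/0.201)/(2πk) = 0.1980/(2π·45.5) = 6.924×10^-4 m·K/W
  R'_calcium silicate = ln(0.460/0.245)/(2πk) = 0.6300/(2π·0.0520) = 1.928 m·K/W
  R'_vermiculite board = ln(0.614/0.460)/(2πk) = 0.2888/(2π·0.0631) = 0.7284 m·K/W
  R'_conv,out = 1/(2πr h) = 1/(2π·0.614·14.7) = 0.01763 m·K/W
ΣR = 6.924×10^-4 + 1.928 + 0.7284 + 0.01763 = 2.675 m·K/W
Q' = ΔT/ΣR = (254 °C − 21.8 °C)/2.675 = 86.80 W/m
From the inner boundary to the calcium silicate/vermiculite board interface, ΣR_partial = 1.929 m·K/W.
T_interface = T_in − Q'·ΣR_partial = 254 °C − (86.80)(1.929) = 86.6 °C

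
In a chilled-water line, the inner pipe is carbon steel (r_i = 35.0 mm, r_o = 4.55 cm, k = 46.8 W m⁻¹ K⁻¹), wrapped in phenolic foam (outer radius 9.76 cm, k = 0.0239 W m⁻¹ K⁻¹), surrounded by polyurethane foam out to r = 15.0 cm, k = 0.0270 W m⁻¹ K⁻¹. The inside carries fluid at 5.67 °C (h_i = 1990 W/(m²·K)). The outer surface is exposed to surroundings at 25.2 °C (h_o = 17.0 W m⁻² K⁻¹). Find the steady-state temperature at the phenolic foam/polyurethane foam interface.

Series thermal resistances, inner to outer:
  R'_conv,in = 1/(2πr h) = 1/(2π·0.0350·1990) = 0.002285 m·K/W
  R'_carbon steel = ln(0.0455/0.0350)/(2πk) = 0.2624/(2π·46.8) = 8.922×10^-4 m·K/W
  R'_phenolic foam = ln(0.0976/0.0455)/(2πk) = 0.7632/(2π·0.0239) = 5.082 m·K/W
  R'_polyurethane foam = ln(0.150/0.0976)/(2πk) = 0.4298/(2π·0.0270) = 2.533 m·K/W
  R'_conv,out = 1/(2πr h) = 1/(2π·0.150·17.0) = 0.06241 m·K/W
ΣR = 0.002285 + 8.922×10^-4 + 5.082 + 2.533 + 0.06241 = 7.681 m·K/W
Q' = ΔT/ΣR = (5.67 °C − 25.2 °C)/7.681 = -2.543 W/m
From the inner boundary to the phenolic foam/polyurethane foam interface, ΣR_partial = 5.085 m·K/W.
T_interface = T_in − Q'·ΣR_partial = 5.67 °C − (-2.543)(5.085) = 18.6 °C

T = 18.6 °C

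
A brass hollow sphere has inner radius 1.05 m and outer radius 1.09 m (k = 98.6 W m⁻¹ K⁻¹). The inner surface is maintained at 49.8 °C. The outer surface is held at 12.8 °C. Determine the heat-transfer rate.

Q = 4πk·ΔT/(1/r₁ − 1/r₂) = 4π × 98.6 × 37 / (1/1.05 − 1/1.09) = 1.31×10^6 W

Q = 1.31×10^6 W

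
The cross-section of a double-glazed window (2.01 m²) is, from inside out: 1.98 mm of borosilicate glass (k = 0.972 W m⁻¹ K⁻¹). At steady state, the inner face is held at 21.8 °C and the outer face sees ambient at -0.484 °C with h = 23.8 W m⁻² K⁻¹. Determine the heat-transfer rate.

Q = 1020 W

Series thermal resistances, inner to outer:
  R_borosilicate glass = L/(kA) = 0.00198/(0.972·2.01) = 0.001013 K/W
  R_conv,out = 1/(hA) = 1/(23.8·2.01) = 0.02090 K/W
ΣR = 0.001013 + 0.02090 = 0.02191 K/W
Q = ΔT/ΣR = (21.8 °C − -0.484 °C)/0.02191 = 1020 W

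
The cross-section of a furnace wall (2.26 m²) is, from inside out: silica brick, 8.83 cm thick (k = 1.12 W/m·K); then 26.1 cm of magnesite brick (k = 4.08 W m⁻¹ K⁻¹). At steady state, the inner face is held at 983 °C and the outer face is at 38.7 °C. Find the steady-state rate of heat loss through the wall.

Q = 14.9 kW

Resistance network (inner→outer):
  R_silica brick = L/(kA) = 0.0883/(1.12·2.26) = 0.03488 K/W
  R_magnesite brick = L/(kA) = 0.261/(4.08·2.26) = 0.02831 K/W
ΣR = 0.03488 + 0.02831 = 0.06319 K/W
Q = ΔT/ΣR = (983 °C − 38.7 °C)/0.06319 = 14900 W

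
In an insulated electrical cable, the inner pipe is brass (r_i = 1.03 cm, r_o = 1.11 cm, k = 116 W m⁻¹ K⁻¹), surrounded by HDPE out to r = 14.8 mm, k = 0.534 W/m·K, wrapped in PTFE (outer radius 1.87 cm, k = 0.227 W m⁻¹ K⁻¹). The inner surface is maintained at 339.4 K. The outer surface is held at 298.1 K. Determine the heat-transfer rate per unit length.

Q' = 165 W/m

Series thermal resistances, inner to outer:
  R'_brass = ln(0.0111/0.0103)/(2πk) = 0.07480/(2π·116) = 1.026×10^-4 m·K/W
  R'_HDPE = ln(0.0148/0.0111)/(2πk) = 0.2877/(2π·0.534) = 0.08574 m·K/W
  R'_PTFE = ln(0.0187/0.0148)/(2πk) = 0.2339/(2π·0.227) = 0.1640 m·K/W
ΣR = 1.026×10^-4 + 0.08574 + 0.1640 = 0.2498 m·K/W
Q' = ΔT/ΣR = (339.4 K − 298.1 K)/0.2498 = 165 W/m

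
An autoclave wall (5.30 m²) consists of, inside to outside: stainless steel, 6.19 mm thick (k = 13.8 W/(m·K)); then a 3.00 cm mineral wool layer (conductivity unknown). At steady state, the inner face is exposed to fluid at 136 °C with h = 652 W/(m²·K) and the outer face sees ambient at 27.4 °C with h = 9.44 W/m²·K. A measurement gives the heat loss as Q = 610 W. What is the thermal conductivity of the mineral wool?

ΣR = ΔT/Q = |136 − 27.4|/610 = 0.1780 K/W
Known resistances:
  R_conv,in = 1/(hA) = 1/(652·5.30) = 2.894×10^-4 K/W
  R_stainless steel = L/(kA) = 0.00619/(13.8·5.30) = 8.463×10^-5 K/W
  R_conv,out = 1/(hA) = 1/(9.44·5.30) = 0.01999 K/W
R_mineral wool = ΣR − ΣR_known = 0.1780 − 0.02036 = 0.1576 K/W
L/(kA) = 0.1576 ⇒ k = 0.0300/(0.1576·5.30) = 0.0359 W/m·K

k = 0.0359 W/m·K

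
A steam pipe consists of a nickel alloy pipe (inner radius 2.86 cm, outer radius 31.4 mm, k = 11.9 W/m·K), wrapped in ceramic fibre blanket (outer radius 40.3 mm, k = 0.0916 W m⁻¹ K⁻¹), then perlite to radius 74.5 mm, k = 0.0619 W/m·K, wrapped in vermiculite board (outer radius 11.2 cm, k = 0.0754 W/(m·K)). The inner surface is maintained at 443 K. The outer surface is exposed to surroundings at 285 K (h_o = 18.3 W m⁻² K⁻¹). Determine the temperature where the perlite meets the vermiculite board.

Resistance network (inner→outer):
  R'_nickel alloy = ln(0.0314/0.0286)/(2πk) = 0.09340/(2π·11.9) = 0.001249 m·K/W
  R'_ceramic fibre blanket = ln(0.0403/0.0314)/(2πk) = 0.2495/(2π·0.0916) = 0.4336 m·K/W
  R'_perlite = ln(0.0745/0.0403)/(2πk) = 0.6144/(2π·0.0619) = 1.580 m·K/W
  R'_vermiculite board = ln(0.112/0.0745)/(2πk) = 0.4077/(2π·0.0754) = 0.8606 m·K/W
  R'_conv,out = 1/(2πr h) = 1/(2π·0.112·18.3) = 0.07765 m·K/W
ΣR = 0.001249 + 0.4336 + 1.580 + 0.8606 + 0.07765 = 2.953 m·K/W
Q' = ΔT/ΣR = (443 K − 285 K)/2.953 = 53.50 W/m
From the inner boundary to the perlite/vermiculite board interface, ΣR_partial = 2.015 m·K/W.
T_interface = T_in − Q'·ΣR_partial = 443 K − (53.50)(2.015) = 335.2 K

T = 335.2 K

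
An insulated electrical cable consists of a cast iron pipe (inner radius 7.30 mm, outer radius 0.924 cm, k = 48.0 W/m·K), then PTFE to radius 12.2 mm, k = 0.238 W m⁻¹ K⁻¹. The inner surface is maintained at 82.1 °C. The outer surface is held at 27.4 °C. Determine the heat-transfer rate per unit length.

Treat each layer as a resistance in series:
  R'_cast iron = ln(0.00924/0.00730)/(2πk) = 0.2357/(2π·48.0) = 7.814×10^-4 m·K/W
  R'_PTFE = ln(0.0122/0.00924)/(2πk) = 0.2779/(2π·0.238) = 0.1858 m·K/W
ΣR = 7.814×10^-4 + 0.1858 = 0.1866 m·K/W
Q' = ΔT/ΣR = (82.1 °C − 27.4 °C)/0.1866 = 293 W/m

Q' = 293 W/m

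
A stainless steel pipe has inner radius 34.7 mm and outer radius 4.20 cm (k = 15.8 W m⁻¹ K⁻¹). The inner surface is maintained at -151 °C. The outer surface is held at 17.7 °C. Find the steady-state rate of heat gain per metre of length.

Q' = 87700 W/m

Q' = 2πk·ΔT/ln(r₂/r₁) = 2π × 15.8 × 168.7 / ln(0.0420/0.0347) = 87700 W/m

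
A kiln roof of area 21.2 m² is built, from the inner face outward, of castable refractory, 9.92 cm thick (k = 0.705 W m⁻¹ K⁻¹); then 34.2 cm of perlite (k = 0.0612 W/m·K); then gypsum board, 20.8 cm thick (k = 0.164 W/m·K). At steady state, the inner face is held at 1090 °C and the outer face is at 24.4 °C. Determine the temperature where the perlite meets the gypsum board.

Resistance network (inner→outer):
  R_castable refractory = L/(kA) = 0.0992/(0.705·21.2) = 0.006637 K/W
  R_perlite = L/(kA) = 0.342/(0.0612·21.2) = 0.2636 K/W
  R_gypsum board = L/(kA) = 0.208/(0.164·21.2) = 0.05983 K/W
ΣR = 0.006637 + 0.2636 + 0.05983 = 0.3301 K/W
Q = ΔT/ΣR = (1090 °C − 24.4 °C)/0.3301 = 3228 W
From the inner boundary to the perlite/gypsum board interface, ΣR_partial = 0.2702 K/W.
T_interface = T_in − Q·ΣR_partial = 1090 °C − (3228)(0.2702) = 218 °C

T = 218 °C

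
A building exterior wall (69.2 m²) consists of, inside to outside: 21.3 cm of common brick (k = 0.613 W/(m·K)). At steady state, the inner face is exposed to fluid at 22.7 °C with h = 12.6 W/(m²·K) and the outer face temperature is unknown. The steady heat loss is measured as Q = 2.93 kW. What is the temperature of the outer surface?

Series resistances:
  R_conv,in = 1/(hA) = 1/(12.6·69.2) = 0.001147 K/W
  R_common brick = L/(kA) = 0.213/(0.613·69.2) = 0.005021 K/W
ΣR = 0.006168 K/W
ΔT = Q·ΣR = 2930 × 0.006168 = 18.07 K
Heat flows outward, so T_out = T_in − ΔT = 22.7 − 18.07 = 4.63 °C

T_out = 4.63 °C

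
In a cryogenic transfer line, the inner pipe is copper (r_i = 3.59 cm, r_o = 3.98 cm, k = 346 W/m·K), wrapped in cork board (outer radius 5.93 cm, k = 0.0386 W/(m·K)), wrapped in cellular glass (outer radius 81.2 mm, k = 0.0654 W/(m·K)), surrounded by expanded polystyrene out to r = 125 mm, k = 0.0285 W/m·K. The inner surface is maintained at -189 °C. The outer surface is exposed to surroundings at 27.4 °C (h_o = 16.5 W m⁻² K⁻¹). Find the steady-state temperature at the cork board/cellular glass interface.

T = -116 °C

Resistance network (inner→outer):
  R'_copper = ln(0.0398/0.0359)/(2πk) = 0.1031/(2π·346) = 4.744×10^-5 m·K/W
  R'_cork board = ln(0.0593/0.0398)/(2πk) = 0.3987/(2π·0.0386) = 1.644 m·K/W
  R'_cellular glass = ln(0.0812/0.0593)/(2πk) = 0.3143/(2π·0.0654) = 0.7649 m·K/W
  R'_expanded polystyrene = ln(0.125/0.0812)/(2πk) = 0.4314/(2π·0.0285) = 2.409 m·K/W
  R'_conv,out = 1/(2πr h) = 1/(2π·0.125·16.5) = 0.07717 m·K/W
ΣR = 4.744×10^-5 + 1.644 + 0.7649 + 2.409 + 0.07717 = 4.895 m·K/W
Q' = ΔT/ΣR = (-189 °C − 27.4 °C)/4.895 = -44.21 W/m
From the inner boundary to the cork board/cellular glass interface, ΣR_partial = 1.644 m·K/W.
T_interface = T_in − Q'·ΣR_partial = -189 °C − (-44.21)(1.644) = -116 °C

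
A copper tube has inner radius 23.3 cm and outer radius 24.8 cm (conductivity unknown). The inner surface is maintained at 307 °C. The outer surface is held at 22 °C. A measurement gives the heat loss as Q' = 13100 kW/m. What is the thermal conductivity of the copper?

k = 456 W/m·K

ΣR = ΔT/Q' = |307 − 22|/1.31×10^7 = 2.176×10^-5 m·K/W
ln(r₂/r₁)/(2πk) = 2.176×10^-5 ⇒ k = 0.06239/(2π·2.176×10^-5) = 456 W/m·K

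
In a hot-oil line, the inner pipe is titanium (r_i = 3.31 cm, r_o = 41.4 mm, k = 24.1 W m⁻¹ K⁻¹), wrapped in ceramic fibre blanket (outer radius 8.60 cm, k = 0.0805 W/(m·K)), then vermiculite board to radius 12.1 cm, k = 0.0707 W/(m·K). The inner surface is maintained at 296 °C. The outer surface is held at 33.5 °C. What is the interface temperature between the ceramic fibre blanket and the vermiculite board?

Resistance network (inner→outer):
  R'_titanium = ln(0.0414/0.0331)/(2πk) = 0.2237/(2π·24.1) = 0.001478 m·K/W
  R'_ceramic fibre blanket = ln(0.0860/0.0414)/(2πk) = 0.7311/(2π·0.0805) = 1.445 m·K/W
  R'_vermiculite board = ln(0.121/0.0860)/(2πk) = 0.3414/(2π·0.0707) = 0.7686 m·K/W
ΣR = 0.001478 + 1.445 + 0.7686 = 2.215 m·K/W
Q' = ΔT/ΣR = (296 °C − 33.5 °C)/2.215 = 118.5 W/m
From the inner boundary to the ceramic fibre blanket/vermiculite board interface, ΣR_partial = 1.446 m·K/W.
T_interface = T_in − Q'·ΣR_partial = 296 °C − (118.5)(1.446) = 125 °C

T = 125 °C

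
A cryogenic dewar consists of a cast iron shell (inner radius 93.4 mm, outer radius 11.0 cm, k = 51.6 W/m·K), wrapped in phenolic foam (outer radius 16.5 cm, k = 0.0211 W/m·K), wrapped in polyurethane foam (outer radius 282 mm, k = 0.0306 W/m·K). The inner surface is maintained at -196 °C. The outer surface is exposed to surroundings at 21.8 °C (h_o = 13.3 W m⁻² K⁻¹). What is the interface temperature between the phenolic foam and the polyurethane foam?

T = -58.0 °C

Resistance network (inner→outer):
  R_cast iron = (1/0.0934 − 1/0.110)/(4πk) = 1.616/(4π·51.6) = 0.002492 K/W
  R_phenolic foam = (1/0.110 − 1/0.165)/(4πk) = 3.030/(4π·0.0211) = 11.43 K/W
  R_polyurethane foam = (1/0.165 − 1/0.282)/(4πk) = 2.515/(4π·0.0306) = 6.539 K/W
  R_conv,out = 1/(4πr²h) = 1/(4π·0.282²·13.3) = 0.07524 K/W
ΣR = 0.002492 + 11.43 + 6.539 + 0.07524 = 18.05 K/W
Q = ΔT/ΣR = (-196 °C − 21.8 °C)/18.05 = -12.07 W
From the inner boundary to the phenolic foam/polyurethane foam interface, ΣR_partial = 11.43 K/W.
T_interface = T_in − Q·ΣR_partial = -196 °C − (-12.07)(11.43) = -58.0 °C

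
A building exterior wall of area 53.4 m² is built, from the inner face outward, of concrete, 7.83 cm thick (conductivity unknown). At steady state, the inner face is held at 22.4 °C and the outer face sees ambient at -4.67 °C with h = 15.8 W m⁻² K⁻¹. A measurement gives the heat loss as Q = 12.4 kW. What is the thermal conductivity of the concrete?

ΣR = ΔT/Q = |22.4 − -4.67|/12400 = 0.002183 K/W
Known resistances:
  R_conv,out = 1/(hA) = 1/(15.8·53.4) = 0.001185 K/W
R_concrete = ΣR − ΣR_known = 0.002183 − 0.001185 = 9.980×10^-4 K/W
L/(kA) = 9.980×10^-4 ⇒ k = 0.0783/(9.980×10^-4·53.4) = 1.47 W/m·K

k = 1.47 W/m·K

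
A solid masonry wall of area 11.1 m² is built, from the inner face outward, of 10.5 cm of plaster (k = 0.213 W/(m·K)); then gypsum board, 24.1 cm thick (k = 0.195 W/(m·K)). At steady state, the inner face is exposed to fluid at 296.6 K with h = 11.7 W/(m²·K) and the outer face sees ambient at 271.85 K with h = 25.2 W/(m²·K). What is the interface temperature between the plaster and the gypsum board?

Treat each layer as a resistance in series:
  R_conv,in = 1/(hA) = 1/(11.7·11.1) = 0.007700 K/W
  R_plaster = L/(kA) = 0.105/(0.213·11.1) = 0.04441 K/W
  R_gypsum board = L/(kA) = 0.241/(0.195·11.1) = 0.1113 K/W
  R_conv,out = 1/(hA) = 1/(25.2·11.1) = 0.003575 K/W
ΣR = 0.007700 + 0.04441 + 0.1113 + 0.003575 = 0.1670 K/W
Q = ΔT/ΣR = (296.6 K − 271.85 K)/0.1670 = 148.2 W
From the inner boundary to the plaster/gypsum board interface, ΣR_partial = 0.05211 K/W.
T_interface = T_in − Q·ΣR_partial = 296.6 K − (148.2)(0.05211) = 288.9 K

T = 288.9 K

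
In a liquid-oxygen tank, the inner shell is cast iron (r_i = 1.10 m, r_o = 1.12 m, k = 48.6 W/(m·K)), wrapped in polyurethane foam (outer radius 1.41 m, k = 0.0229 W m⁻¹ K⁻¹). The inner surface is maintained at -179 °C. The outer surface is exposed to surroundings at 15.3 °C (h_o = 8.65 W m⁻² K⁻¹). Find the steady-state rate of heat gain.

Q = 302 W

Series thermal resistances, inner to outer:
  R_cast iron = (1/1.10 − 1/1.12)/(4πk) = 0.01623/(4π·48.6) = 2.658×10^-5 K/W
  R_polyurethane foam = (1/1.12 − 1/1.41)/(4πk) = 0.1836/(4π·0.0229) = 0.6381 K/W
  R_conv,out = 1/(4πr²h) = 1/(4π·1.41²·8.65) = 0.004627 K/W
ΣR = 2.658×10^-5 + 0.6381 + 0.004627 = 0.6428 K/W
Q = ΔT/ΣR = (-179 °C − 15.3 °C)/0.6428 = -302 W
(Negative Q ⇒ heat flows inward; heat gain = 302 W.)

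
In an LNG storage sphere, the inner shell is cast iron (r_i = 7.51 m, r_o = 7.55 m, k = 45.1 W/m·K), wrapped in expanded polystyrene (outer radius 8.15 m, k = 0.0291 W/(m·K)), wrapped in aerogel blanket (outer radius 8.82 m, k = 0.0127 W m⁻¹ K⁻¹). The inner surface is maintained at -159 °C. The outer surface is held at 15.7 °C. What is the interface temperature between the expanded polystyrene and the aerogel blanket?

T = -104 °C

Series thermal resistances, inner to outer:
  R_cast iron = (1/7.51 − 1/7.55)/(4πk) = 7.055×10^-4/(4π·45.1) = 1.245×10^-6 K/W
  R_expanded polystyrene = (1/7.55 − 1/8.15)/(4πk) = 0.009751/(4π·0.0291) = 0.02667 K/W
  R_aerogel blanket = (1/8.15 − 1/8.82)/(4πk) = 0.009321/(4π·0.0127) = 0.05840 K/W
ΣR = 1.245×10^-6 + 0.02667 + 0.05840 = 0.08507 K/W
Q = ΔT/ΣR = (-159 °C − 15.7 °C)/0.08507 = -2054 W
From the inner boundary to the expanded polystyrene/aerogel blanket interface, ΣR_partial = 0.02667 K/W.
T_interface = T_in − Q·ΣR_partial = -159 °C − (-2054)(0.02667) = -104 °C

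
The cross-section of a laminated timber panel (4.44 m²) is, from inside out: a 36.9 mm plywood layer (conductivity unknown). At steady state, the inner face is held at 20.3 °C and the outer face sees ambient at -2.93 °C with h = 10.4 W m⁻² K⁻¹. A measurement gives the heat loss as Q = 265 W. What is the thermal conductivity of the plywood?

ΣR = ΔT/Q = |20.3 − -2.93|/265 = 0.08766 K/W
Known resistances:
  R_conv,out = 1/(hA) = 1/(10.4·4.44) = 0.02166 K/W
R_plywood = ΣR − ΣR_known = 0.08766 − 0.02166 = 0.06600 K/W
L/(kA) = 0.06600 ⇒ k = 0.0369/(0.06600·4.44) = 0.126 W/m·K

k = 0.126 W/m·K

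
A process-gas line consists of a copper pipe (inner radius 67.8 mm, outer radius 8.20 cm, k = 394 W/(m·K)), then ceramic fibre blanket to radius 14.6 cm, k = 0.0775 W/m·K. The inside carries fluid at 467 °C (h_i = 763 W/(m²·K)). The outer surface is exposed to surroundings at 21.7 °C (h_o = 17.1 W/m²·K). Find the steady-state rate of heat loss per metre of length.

Resistance network (inner→outer):
  R'_conv,in = 1/(2πr h) = 1/(2π·0.0678·763) = 0.003077 m·K/W
  R'_copper = ln(0.0820/0.0678)/(2πk) = 0.1902/(2π·394) = 7.681×10^-5 m·K/W
  R'_ceramic fibre blanket = ln(0.146/0.0820)/(2πk) = 0.5769/(2π·0.0775) = 1.185 m·K/W
  R'_conv,out = 1/(2πr h) = 1/(2π·0.146·17.1) = 0.06375 m·K/W
ΣR = 0.003077 + 7.681×10^-5 + 1.185 + 0.06375 = 1.252 m·K/W
Q' = ΔT/ΣR = (467 °C − 21.7 °C)/1.252 = 356 W/m

Q' = 356 W/m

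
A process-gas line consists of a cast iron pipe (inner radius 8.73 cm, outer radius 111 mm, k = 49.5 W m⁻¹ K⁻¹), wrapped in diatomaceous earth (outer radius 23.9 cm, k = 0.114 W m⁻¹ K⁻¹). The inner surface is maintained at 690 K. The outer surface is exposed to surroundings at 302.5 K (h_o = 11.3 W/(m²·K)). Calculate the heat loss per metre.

Resistance network (inner→outer):
  R'_cast iron = ln(0.111/0.0873)/(2πk) = 0.2402/(2π·49.5) = 7.722×10^-4 m·K/W
  R'_diatomaceous earth = ln(0.239/0.111)/(2πk) = 0.7669/(2π·0.114) = 1.071 m·K/W
  R'_conv,out = 1/(2πr h) = 1/(2π·0.239·11.3) = 0.05893 m·K/W
ΣR = 7.722×10^-4 + 1.071 + 0.05893 = 1.131 m·K/W
Q' = ΔT/ΣR = (690 K − 302.5 K)/1.131 = 343 W/m

Q' = 343 W/m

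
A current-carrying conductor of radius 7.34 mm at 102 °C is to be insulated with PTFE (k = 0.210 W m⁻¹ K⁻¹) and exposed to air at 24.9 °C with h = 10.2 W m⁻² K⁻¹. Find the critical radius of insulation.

For a cylinder, r_cr = k_ins/h = 0.210/10.2 = 0.0206 m = 2.06 cm

r_cr = 2.06 cm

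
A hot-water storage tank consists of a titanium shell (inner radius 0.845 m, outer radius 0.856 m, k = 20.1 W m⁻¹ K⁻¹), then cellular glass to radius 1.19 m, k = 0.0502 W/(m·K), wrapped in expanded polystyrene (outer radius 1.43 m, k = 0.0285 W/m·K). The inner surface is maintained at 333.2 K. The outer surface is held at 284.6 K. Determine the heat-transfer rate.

Q = 53.2 W

Resistance network (inner→outer):
  R_titanium = (1/0.845 − 1/0.856)/(4πk) = 0.01521/(4π·20.1) = 6.021×10^-5 K/W
  R_cellular glass = (1/0.856 − 1/1.19)/(4πk) = 0.3279/(4π·0.0502) = 0.5198 K/W
  R_expanded polystyrene = (1/1.19 − 1/1.43)/(4πk) = 0.1410/(4π·0.0285) = 0.3938 K/W
ΣR = 6.021×10^-5 + 0.5198 + 0.3938 = 0.9137 K/W
Q = ΔT/ΣR = (333.2 K − 284.6 K)/0.9137 = 53.2 W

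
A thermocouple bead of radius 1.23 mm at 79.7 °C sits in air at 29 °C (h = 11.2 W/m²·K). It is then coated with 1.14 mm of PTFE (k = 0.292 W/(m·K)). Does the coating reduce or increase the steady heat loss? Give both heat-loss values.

increases: 0.0108 → 0.0370 W

Critical radius for a sphere: r_cr = 2k/h = 0.0521 m = 5.21 cm.
Outer radius after coating: r₂ = 0.00123 + 0.00114 = 0.00237 m.
Since r₁ < r_cr and r₂ ≤ r_cr, the coating moves toward the maximum at r_cr — heat loss rises.
Bare: R = 1/(4πr₁²h) = 4696 K/W; Q = 50.7/4696 = 0.0108 W.
Coated: R = R_cond + R_conv = 1372 K/W; Q = 50.7/1372 = 0.0370 W.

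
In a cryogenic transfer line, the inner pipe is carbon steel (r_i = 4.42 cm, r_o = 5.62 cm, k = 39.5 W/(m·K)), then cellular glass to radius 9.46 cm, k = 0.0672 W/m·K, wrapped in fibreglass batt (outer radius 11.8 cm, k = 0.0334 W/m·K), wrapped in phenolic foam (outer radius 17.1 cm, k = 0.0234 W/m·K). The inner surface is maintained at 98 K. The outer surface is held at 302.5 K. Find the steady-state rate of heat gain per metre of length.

Q' = 42.5 W/m

Series thermal resistances, inner to outer:
  R'_carbon steel = ln(0.0562/0.0442)/(2πk) = 0.2402/(2π·39.5) = 9.678×10^-4 m·K/W
  R'_cellular glass = ln(0.0946/0.0562)/(2πk) = 0.5207/(2π·0.0672) = 1.233 m·K/W
  R'_fibreglass batt = ln(0.118/0.0946)/(2πk) = 0.2210/(2π·0.0334) = 1.053 m·K/W
  R'_phenolic foam = ln(0.171/0.118)/(2πk) = 0.3710/(2π·0.0234) = 2.523 m·K/W
ΣR = 9.678×10^-4 + 1.233 + 1.053 + 2.523 = 4.810 m·K/W
Q' = ΔT/ΣR = (98 K − 302.5 K)/4.810 = -42.5 W/m
(Negative Q' ⇒ heat flows inward; heat gain = 42.5 W/m.)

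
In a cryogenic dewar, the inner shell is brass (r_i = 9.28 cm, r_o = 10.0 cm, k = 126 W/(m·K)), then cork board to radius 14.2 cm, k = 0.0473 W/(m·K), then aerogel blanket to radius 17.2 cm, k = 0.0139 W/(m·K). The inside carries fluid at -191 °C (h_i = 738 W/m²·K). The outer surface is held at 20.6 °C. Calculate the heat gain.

Q = 17.6 W

Treat each layer as a resistance in series:
  R_conv,in = 1/(4πr²h) = 1/(4π·0.0928²·738) = 0.01252 K/W
  R_brass = (1/0.0928 − 1/0.100)/(4πk) = 0.7759/(4π·126) = 4.900×10^-4 K/W
  R_cork board = (1/0.100 − 1/0.142)/(4πk) = 2.958/(4π·0.0473) = 4.976 K/W
  R_aerogel blanket = (1/0.142 − 1/0.172)/(4πk) = 1.228/(4π·0.0139) = 7.032 K/W
ΣR = 0.01252 + 4.900×10^-4 + 4.976 + 7.032 = 12.02 K/W
Q = ΔT/ΣR = (-191 °C − 20.6 °C)/12.02 = -17.6 W
(Negative Q ⇒ heat flows inward; heat gain = 17.6 W.)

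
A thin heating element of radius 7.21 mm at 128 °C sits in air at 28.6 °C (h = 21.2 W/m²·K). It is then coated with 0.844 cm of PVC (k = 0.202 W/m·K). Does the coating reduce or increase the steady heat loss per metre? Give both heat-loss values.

reduces: 95.5 → 91.2 W/m

Critical radius for a cylinder: r_cr = k/h = 0.00953 m = 0.953 cm.
Outer radius after coating: r₂ = 0.00721 + 0.00844 = 0.01565 m.
r₁ < r_cr < r₂: heat loss rises to a maximum at r_cr then falls. Whether the coating helps depends on whether Q(r₂) has dropped back below Q(r₁).
Bare: R = 1/(2πr₁h) = 1.041 m·K/W; Q = 99.4/1.041 = 95.5 W/m.
Coated: R = R_cond + R_conv = 1.090 m·K/W; Q = 99.4/1.090 = 91.2 W/m.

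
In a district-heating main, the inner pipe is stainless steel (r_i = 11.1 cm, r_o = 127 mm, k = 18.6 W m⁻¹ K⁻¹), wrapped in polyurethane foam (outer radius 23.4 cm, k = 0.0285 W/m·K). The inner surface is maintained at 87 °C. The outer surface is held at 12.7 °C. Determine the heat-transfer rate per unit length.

Treat each layer as a resistance in series:
  R'_stainless steel = ln(0.127/0.111)/(2πk) = 0.1347/(2π·18.6) = 0.001152 m·K/W
  R'_polyurethane foam = ln(0.234/0.127)/(2πk) = 0.6111/(2π·0.0285) = 3.413 m·K/W
ΣR = 0.001152 + 3.413 = 3.414 m·K/W
Q' = ΔT/ΣR = (87 °C − 12.7 °C)/3.414 = 21.8 W/m

Q' = 21.8 W/m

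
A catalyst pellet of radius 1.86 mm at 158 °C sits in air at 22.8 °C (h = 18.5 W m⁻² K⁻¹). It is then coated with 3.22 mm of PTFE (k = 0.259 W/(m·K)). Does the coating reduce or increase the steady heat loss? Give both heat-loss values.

increases: 0.109 → 0.498 W

Critical radius for a sphere: r_cr = 2k/h = 0.0280 m = 2.80 cm.
Outer radius after coating: r₂ = 0.00186 + 0.00322 = 0.00508 m.
Since r₁ < r_cr and r₂ ≤ r_cr, the coating moves toward the maximum at r_cr — heat loss rises.
Bare: R = 1/(4πr₁²h) = 1243 K/W; Q = 135.2/1243 = 0.109 W.
Coated: R = R_cond + R_conv = 271.4 K/W; Q = 135.2/271.4 = 0.498 W.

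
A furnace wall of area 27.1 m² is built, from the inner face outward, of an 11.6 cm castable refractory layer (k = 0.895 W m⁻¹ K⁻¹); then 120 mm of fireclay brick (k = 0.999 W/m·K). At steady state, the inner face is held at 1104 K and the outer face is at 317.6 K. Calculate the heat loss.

Q = 85.3 kW

Treat each layer as a resistance in series:
  R_castable refractory = L/(kA) = 0.116/(0.895·27.1) = 0.004783 K/W
  R_fireclay brick = L/(kA) = 0.120/(0.999·27.1) = 0.004432 K/W
ΣR = 0.004783 + 0.004432 = 0.009215 K/W
Q = ΔT/ΣR = (1104 K − 317.6 K)/0.009215 = 85300 W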